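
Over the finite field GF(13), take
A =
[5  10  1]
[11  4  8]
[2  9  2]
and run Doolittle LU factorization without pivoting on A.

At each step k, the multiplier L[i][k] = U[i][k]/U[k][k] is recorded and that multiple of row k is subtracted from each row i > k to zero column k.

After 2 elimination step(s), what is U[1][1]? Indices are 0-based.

k=0: U[0][0]=5
  eliminate (1,0): mult=10, new row 1: (0, 8, 11); set L[1][0]=10
  eliminate (2,0): mult=3, new row 2: (0, 5, 12); set L[2][0]=3
k=1: U[1][1]=8
  eliminate (2,1): mult=12, new row 2: (0, 0, 10); set L[2][1]=12

U[1][1] = 8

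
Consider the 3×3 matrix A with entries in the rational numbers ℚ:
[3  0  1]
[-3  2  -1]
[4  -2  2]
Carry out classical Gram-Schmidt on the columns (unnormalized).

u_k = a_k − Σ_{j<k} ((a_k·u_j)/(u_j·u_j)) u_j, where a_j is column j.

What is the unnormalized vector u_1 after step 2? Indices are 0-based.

u_1 = (21/17, 13/17, -6/17)

Step 1: u_0 = a_0 = (3, -3, 4).
Step 2: u_1 = a_1 − (-7/17)·u_0 = (21/17, 13/17, -6/17).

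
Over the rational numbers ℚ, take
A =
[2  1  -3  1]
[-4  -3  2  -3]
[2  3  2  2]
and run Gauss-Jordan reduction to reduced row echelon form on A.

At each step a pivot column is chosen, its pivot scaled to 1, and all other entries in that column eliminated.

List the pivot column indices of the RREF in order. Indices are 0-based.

pivot columns: 0, 1, 2

step 1: normalize row 0 (÷2) = (1, 1/2, -3/2, 1/2)
  row 1: subtract -4×row0 = (0, -1, -4, -1)
  row 2: subtract 2×row0 = (0, 2, 5, 1)
step 2: normalize row 1 (÷-1) = (0, 1, 4, 1)
  row 0: subtract 1/2×row1 = (1, 0, -7/2, 0)
  row 2: subtract 2×row1 = (0, 0, -3, -1)
step 3: normalize row 2 (÷-3) = (0, 0, 1, 1/3)
  row 0: subtract -7/2×row2 = (1, 0, 0, 7/6)
  row 1: subtract 4×row2 = (0, 1, 0, -1/3)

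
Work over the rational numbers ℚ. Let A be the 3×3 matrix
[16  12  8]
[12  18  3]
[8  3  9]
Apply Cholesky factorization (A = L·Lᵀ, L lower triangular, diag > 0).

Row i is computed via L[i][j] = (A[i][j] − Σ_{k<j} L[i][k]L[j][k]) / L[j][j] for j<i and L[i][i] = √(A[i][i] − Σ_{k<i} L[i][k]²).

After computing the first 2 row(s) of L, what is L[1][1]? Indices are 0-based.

Step 1: L[0][0] = √(16) = 4.
  L[1][0] = (12) / L[0][0] = 3.
Step 2: L[1][1] = √(9) = 3.

L[1][1] = 3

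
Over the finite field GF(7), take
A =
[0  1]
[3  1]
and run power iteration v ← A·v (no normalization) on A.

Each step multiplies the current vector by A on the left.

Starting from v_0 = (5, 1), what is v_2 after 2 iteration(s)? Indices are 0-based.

v_2 = (2, 5)

v_0 = (5, 1).
v_1 = A·v_0 = (1, 2).
v_2 = A·v_1 = (2, 5).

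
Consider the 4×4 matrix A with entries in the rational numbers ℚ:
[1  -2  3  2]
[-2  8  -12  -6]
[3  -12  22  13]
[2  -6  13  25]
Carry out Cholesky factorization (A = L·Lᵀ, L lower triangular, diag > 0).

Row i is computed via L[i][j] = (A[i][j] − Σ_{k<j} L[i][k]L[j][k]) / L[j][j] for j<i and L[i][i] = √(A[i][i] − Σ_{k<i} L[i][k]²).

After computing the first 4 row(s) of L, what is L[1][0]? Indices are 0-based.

L[1][0] = -2

Step 1: L[0][0] = √(1) = 1.
  L[1][0] = (-2) / L[0][0] = -2.
Step 2: L[1][1] = √(4) = 2.
  L[2][0] = (3) / L[0][0] = 3.
  L[2][1] = (-6) / L[1][1] = -3.
Step 3: L[2][2] = √(4) = 2.
  L[3][0] = (2) / L[0][0] = 2.
  L[3][1] = (-2) / L[1][1] = -1.
  L[3][2] = (4) / L[2][2] = 2.
Step 4: L[3][3] = √(16) = 4.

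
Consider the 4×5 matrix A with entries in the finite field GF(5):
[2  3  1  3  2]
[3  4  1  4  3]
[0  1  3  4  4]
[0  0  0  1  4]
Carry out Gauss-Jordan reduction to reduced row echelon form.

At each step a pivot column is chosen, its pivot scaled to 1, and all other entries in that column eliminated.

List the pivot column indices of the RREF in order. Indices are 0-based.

pivot columns: 0, 1, 2, 3

[1] R0 /= 2  ⇒  (1, 4, 3, 4, 1)
     R1 -= 3·R0  ⇒  (0, 2, 2, 2, 0)
[2] R1 /= 2  ⇒  (0, 1, 1, 1, 0)
     R0 -= 4·R1  ⇒  (1, 0, 4, 0, 1)
     R2 -= 1·R1  ⇒  (0, 0, 2, 3, 4)
[3] R2 /= 2  ⇒  (0, 0, 1, 4, 2)
     R0 -= 4·R2  ⇒  (1, 0, 0, 4, 3)
     R1 -= 1·R2  ⇒  (0, 1, 0, 2, 3)
[4] R3 /= 1  ⇒  (0, 0, 0, 1, 4)
     R0 -= 4·R3  ⇒  (1, 0, 0, 0, 2)
     R1 -= 2·R3  ⇒  (0, 1, 0, 0, 0)
     R2 -= 4·R3  ⇒  (0, 0, 1, 0, 1)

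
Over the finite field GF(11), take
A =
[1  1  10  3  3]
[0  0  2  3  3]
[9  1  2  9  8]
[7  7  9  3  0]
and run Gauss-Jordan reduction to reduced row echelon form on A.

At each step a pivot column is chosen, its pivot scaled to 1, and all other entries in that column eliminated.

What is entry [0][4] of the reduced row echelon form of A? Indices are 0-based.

[1] R0 /= 1  ⇒  (1, 1, 10, 3, 3)
     R2 -= 9·R0  ⇒  (0, 3, 0, 4, 3)
     R3 -= 7·R0  ⇒  (0, 0, 5, 4, 1)
[2] R1 <-> R2
[2] R1 /= 3  ⇒  (0, 1, 0, 5, 1)
     R0 -= 1·R1  ⇒  (1, 0, 10, 9, 2)
[3] R2 /= 2  ⇒  (0, 0, 1, 7, 7)
     R0 -= 10·R2  ⇒  (1, 0, 0, 5, 9)
     R3 -= 5·R2  ⇒  (0, 0, 0, 2, 10)
[4] R3 /= 2  ⇒  (0, 0, 0, 1, 5)
     R0 -= 5·R3  ⇒  (1, 0, 0, 0, 6)
     R1 -= 5·R3  ⇒  (0, 1, 0, 0, 9)
     R2 -= 7·R3  ⇒  (0, 0, 1, 0, 5)

M[0][4] = 6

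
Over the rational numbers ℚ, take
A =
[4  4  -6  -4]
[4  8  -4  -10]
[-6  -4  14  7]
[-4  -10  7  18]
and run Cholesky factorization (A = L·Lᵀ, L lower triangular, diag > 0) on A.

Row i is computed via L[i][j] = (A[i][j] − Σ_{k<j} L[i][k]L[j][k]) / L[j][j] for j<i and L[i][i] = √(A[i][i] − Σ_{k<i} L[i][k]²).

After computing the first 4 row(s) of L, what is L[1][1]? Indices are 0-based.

Step 1: L[0][0] = √(4) = 2.
  L[1][0] = (4) / L[0][0] = 2.
Step 2: L[1][1] = √(4) = 2.
  L[2][0] = (-6) / L[0][0] = -3.
  L[2][1] = (2) / L[1][1] = 1.
Step 3: L[2][2] = √(4) = 2.
  L[3][0] = (-4) / L[0][0] = -2.
  L[3][1] = (-6) / L[1][1] = -3.
  L[3][2] = (4) / L[2][2] = 2.
Step 4: L[3][3] = √(1) = 1.

L[1][1] = 2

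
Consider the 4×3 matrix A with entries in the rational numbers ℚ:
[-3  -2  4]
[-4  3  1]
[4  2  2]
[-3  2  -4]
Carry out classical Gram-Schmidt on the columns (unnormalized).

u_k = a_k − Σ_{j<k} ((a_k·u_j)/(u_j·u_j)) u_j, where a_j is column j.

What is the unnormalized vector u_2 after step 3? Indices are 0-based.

u_2 = (1706/517, 1264/517, 1372/517, -142/47)

Step 1: u_0 = a_0 = (-3, -4, 4, -3).
Step 2: u_1 = a_1 − (-2/25)·u_0 = (-56/25, 67/25, 58/25, 44/25).
Step 3: u_2 = a_2 − (2/25)·u_0 − (-217/517)·u_1 = (1706/517, 1264/517, 1372/517, -142/47).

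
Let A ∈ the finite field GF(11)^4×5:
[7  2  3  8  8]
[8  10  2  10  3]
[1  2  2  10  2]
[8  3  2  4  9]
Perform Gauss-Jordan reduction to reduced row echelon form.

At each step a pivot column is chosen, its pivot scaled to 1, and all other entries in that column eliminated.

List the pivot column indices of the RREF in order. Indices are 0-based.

pivot columns: 0, 1, 2, 3

step 1: normalize row 0 (÷7) = (1, 5, 2, 9, 9)
  row 1: subtract 8×row0 = (0, 3, 8, 4, 8)
  row 2: subtract 1×row0 = (0, 8, 0, 1, 4)
  row 3: subtract 8×row0 = (0, 7, 8, 9, 3)
step 2: normalize row 1 (÷3) = (0, 1, 10, 5, 10)
  row 0: subtract 5×row1 = (1, 0, 7, 6, 3)
  row 2: subtract 8×row1 = (0, 0, 8, 5, 1)
  row 3: subtract 7×row1 = (0, 0, 4, 7, 10)
step 3: normalize row 2 (÷8) = (0, 0, 1, 2, 7)
  row 0: subtract 7×row2 = (1, 0, 0, 3, 9)
  row 1: subtract 10×row2 = (0, 1, 0, 7, 6)
  row 3: subtract 4×row2 = (0, 0, 0, 10, 4)
step 4: normalize row 3 (÷10) = (0, 0, 0, 1, 7)
  row 0: subtract 3×row3 = (1, 0, 0, 0, 10)
  row 1: subtract 7×row3 = (0, 1, 0, 0, 1)
  row 2: subtract 2×row3 = (0, 0, 1, 0, 4)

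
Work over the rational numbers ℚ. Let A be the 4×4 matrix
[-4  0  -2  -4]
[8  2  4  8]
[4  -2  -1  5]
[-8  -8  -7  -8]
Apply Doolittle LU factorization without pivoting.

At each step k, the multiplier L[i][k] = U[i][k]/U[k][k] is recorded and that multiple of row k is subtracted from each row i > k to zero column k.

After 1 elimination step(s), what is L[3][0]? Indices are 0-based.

L[3][0] = 2

Step 1: pivot at (0,0) is -4.
  row1 ← row1 − (-2)·row0  ⇒  L[1][0]=-2, U row1=(0, 2, 0, 0)
  row2 ← row2 − (-1)·row0  ⇒  L[2][0]=-1, U row2=(0, -2, -3, 1)
  row3 ← row3 − (2)·row0  ⇒  L[3][0]=2, U row3=(0, -8, -3, 0)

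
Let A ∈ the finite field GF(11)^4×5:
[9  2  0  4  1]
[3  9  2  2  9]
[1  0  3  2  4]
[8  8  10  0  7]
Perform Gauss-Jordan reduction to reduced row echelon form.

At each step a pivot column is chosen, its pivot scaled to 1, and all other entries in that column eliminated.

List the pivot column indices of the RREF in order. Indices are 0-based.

step 1: normalize row 0 (÷9) = (1, 10, 0, 9, 5)
  row 1: subtract 3×row0 = (0, 1, 2, 8, 5)
  row 2: subtract 1×row0 = (0, 1, 3, 4, 10)
  row 3: subtract 8×row0 = (0, 5, 10, 5, 0)
step 2: normalize row 1 (÷1) = (0, 1, 2, 8, 5)
  row 0: subtract 10×row1 = (1, 0, 2, 6, 10)
  row 2: subtract 1×row1 = (0, 0, 1, 7, 5)
  row 3: subtract 5×row1 = (0, 0, 0, 9, 8)
step 3: normalize row 2 (÷1) = (0, 0, 1, 7, 5)
  row 0: subtract 2×row2 = (1, 0, 0, 3, 0)
  row 1: subtract 2×row2 = (0, 1, 0, 5, 6)
step 4: normalize row 3 (÷9) = (0, 0, 0, 1, 7)
  row 0: subtract 3×row3 = (1, 0, 0, 0, 1)
  row 1: subtract 5×row3 = (0, 1, 0, 0, 4)
  row 2: subtract 7×row3 = (0, 0, 1, 0, 0)

pivot columns: 0, 1, 2, 3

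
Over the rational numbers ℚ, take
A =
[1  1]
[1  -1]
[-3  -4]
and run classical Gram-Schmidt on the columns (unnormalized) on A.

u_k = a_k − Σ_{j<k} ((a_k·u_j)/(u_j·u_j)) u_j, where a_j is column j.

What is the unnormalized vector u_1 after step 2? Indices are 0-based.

u_1 = (-1/11, -23/11, -8/11)

Step 1: u_0 = a_0 = (1, 1, -3).
Step 2: u_1 = a_1 − (12/11)·u_0 = (-1/11, -23/11, -8/11).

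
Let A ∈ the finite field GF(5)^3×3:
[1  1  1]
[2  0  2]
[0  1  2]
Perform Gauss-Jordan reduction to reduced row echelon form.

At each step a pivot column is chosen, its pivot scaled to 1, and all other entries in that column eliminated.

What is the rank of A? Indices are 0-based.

rank = 3

pivot(0,0)=1: scale R0 → (1, 1, 1)
  clear (1,0): R1 −= (2)R0 → (0, 3, 0)
pivot(1,1)=3: scale R1 → (0, 1, 0)
  clear (0,1): R0 −= (1)R1 → (1, 0, 1)
  clear (2,1): R2 −= (1)R1 → (0, 0, 2)
pivot(2,2)=2: scale R2 → (0, 0, 1)
  clear (0,2): R0 −= (1)R2 → (1, 0, 0)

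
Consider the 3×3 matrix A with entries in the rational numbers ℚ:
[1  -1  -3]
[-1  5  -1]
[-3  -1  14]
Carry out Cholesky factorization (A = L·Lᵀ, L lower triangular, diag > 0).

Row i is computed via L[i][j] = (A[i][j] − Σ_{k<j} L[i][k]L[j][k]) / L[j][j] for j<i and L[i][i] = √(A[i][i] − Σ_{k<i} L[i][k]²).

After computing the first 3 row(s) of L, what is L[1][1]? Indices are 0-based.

L[1][1] = 2

Step 1: L[0][0] = √(1) = 1.
  L[1][0] = (-1) / L[0][0] = -1.
Step 2: L[1][1] = √(4) = 2.
  L[2][0] = (-3) / L[0][0] = -3.
  L[2][1] = (-4) / L[1][1] = -2.
Step 3: L[2][2] = √(1) = 1.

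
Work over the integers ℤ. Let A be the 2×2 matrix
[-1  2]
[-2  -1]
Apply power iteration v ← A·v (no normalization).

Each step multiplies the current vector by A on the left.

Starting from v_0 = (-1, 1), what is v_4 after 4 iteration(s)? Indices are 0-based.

v_0 = (-1, 1).
v_1 = A·v_0 = (3, 1).
v_2 = A·v_1 = (-1, -7).
v_3 = A·v_2 = (-13, 9).
v_4 = A·v_3 = (31, 17).

v_4 = (31, 17)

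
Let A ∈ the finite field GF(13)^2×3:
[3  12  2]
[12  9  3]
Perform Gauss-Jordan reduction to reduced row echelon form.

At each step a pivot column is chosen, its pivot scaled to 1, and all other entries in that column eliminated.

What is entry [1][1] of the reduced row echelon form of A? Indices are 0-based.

M[1][1] = 0

[1] R0 /= 3  ⇒  (1, 4, 5)
     R1 -= 12·R0  ⇒  (0, 0, 8)
column 1 empty below row 1
[2] R1 /= 8  ⇒  (0, 0, 1)
     R0 -= 5·R1  ⇒  (1, 4, 0)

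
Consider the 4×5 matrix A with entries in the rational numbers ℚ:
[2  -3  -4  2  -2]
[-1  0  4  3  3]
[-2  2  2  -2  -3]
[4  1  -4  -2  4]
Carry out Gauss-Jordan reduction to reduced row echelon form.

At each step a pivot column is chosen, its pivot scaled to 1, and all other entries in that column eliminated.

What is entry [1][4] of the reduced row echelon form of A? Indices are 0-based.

step 1: normalize row 0 (÷2) = (1, -3/2, -2, 1, -1)
  row 1: subtract -1×row0 = (0, -3/2, 2, 4, 2)
  row 2: subtract -2×row0 = (0, -1, -2, 0, -5)
  row 3: subtract 4×row0 = (0, 7, 4, -6, 8)
step 2: normalize row 1 (÷-3/2) = (0, 1, -4/3, -8/3, -4/3)
  row 0: subtract -3/2×row1 = (1, 0, -4, -3, -3)
  row 2: subtract -1×row1 = (0, 0, -10/3, -8/3, -19/3)
  row 3: subtract 7×row1 = (0, 0, 40/3, 38/3, 52/3)
step 3: normalize row 2 (÷-10/3) = (0, 0, 1, 4/5, 19/10)
  row 0: subtract -4×row2 = (1, 0, 0, 1/5, 23/5)
  row 1: subtract -4/3×row2 = (0, 1, 0, -8/5, 6/5)
  row 3: subtract 40/3×row2 = (0, 0, 0, 2, -8)
step 4: normalize row 3 (÷2) = (0, 0, 0, 1, -4)
  row 0: subtract 1/5×row3 = (1, 0, 0, 0, 27/5)
  row 1: subtract -8/5×row3 = (0, 1, 0, 0, -26/5)
  row 2: subtract 4/5×row3 = (0, 0, 1, 0, 51/10)

M[1][4] = -26/5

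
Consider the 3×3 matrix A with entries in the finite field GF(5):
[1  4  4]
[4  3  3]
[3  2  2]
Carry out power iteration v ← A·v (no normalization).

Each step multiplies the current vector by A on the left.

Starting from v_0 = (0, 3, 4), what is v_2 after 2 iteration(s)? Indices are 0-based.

v_0 = (0, 3, 4).
v_1 = A·v_0 = (3, 1, 4).
v_2 = A·v_1 = (3, 2, 4).

v_2 = (3, 2, 4)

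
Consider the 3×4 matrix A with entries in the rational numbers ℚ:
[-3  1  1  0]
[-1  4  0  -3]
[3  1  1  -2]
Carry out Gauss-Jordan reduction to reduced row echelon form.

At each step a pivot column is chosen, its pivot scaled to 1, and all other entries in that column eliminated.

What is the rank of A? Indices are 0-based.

[1] R0 /= -3  ⇒  (1, -1/3, -1/3, 0)
     R1 -= -1·R0  ⇒  (0, 11/3, -1/3, -3)
     R2 -= 3·R0  ⇒  (0, 2, 2, -2)
[2] R1 /= 11/3  ⇒  (0, 1, -1/11, -9/11)
     R0 -= -1/3·R1  ⇒  (1, 0, -4/11, -3/11)
     R2 -= 2·R1  ⇒  (0, 0, 24/11, -4/11)
[3] R2 /= 24/11  ⇒  (0, 0, 1, -1/6)
     R0 -= -4/11·R2  ⇒  (1, 0, 0, -1/3)
     R1 -= -1/11·R2  ⇒  (0, 1, 0, -5/6)

rank = 3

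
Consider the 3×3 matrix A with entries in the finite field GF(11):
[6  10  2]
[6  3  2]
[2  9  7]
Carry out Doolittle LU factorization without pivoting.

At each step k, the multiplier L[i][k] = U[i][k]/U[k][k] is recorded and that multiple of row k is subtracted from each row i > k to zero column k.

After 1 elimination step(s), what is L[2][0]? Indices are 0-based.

L[2][0] = 4

[col 0] pivot 6
  R1 -= 1*R0 → (0, 4, 0)  (L[1][0] := 1)
  R2 -= 4*R0 → (0, 2, 10)  (L[2][0] := 4)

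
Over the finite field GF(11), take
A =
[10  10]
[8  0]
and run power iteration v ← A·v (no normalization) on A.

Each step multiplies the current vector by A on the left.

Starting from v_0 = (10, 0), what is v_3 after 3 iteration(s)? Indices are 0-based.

v_0 = (10, 0).
v_1 = A·v_0 = (1, 3).
v_2 = A·v_1 = (7, 8).
v_3 = A·v_2 = (7, 1).

v_3 = (7, 1)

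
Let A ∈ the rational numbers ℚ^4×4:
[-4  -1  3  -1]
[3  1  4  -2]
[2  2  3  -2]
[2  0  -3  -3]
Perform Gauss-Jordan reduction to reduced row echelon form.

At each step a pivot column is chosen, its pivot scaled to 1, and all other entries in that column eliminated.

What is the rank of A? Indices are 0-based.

pivot(0,0)=-4: scale R0 → (1, 1/4, -3/4, 1/4)
  clear (1,0): R1 −= (3)R0 → (0, 1/4, 25/4, -11/4)
  clear (2,0): R2 −= (2)R0 → (0, 3/2, 9/2, -5/2)
  clear (3,0): R3 −= (2)R0 → (0, -1/2, -3/2, -7/2)
pivot(1,1)=1/4: scale R1 → (0, 1, 25, -11)
  clear (0,1): R0 −= (1/4)R1 → (1, 0, -7, 3)
  clear (2,1): R2 −= (3/2)R1 → (0, 0, -33, 14)
  clear (3,1): R3 −= (-1/2)R1 → (0, 0, 11, -9)
pivot(2,2)=-33: scale R2 → (0, 0, 1, -14/33)
  clear (0,2): R0 −= (-7)R2 → (1, 0, 0, 1/33)
  clear (1,2): R1 −= (25)R2 → (0, 1, 0, -13/33)
  clear (3,2): R3 −= (11)R2 → (0, 0, 0, -13/3)
pivot(3,3)=-13/3: scale R3 → (0, 0, 0, 1)
  clear (0,3): R0 −= (1/33)R3 → (1, 0, 0, 0)
  clear (1,3): R1 −= (-13/33)R3 → (0, 1, 0, 0)
  clear (2,3): R2 −= (-14/33)R3 → (0, 0, 1, 0)

rank = 4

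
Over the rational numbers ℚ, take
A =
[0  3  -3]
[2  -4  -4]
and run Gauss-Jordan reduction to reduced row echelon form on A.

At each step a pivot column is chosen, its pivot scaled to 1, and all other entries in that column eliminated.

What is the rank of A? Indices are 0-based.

pivot(0,0): swap R0↔R1
pivot(0,0)=2: scale R0 → (1, -2, -2)
pivot(1,1)=3: scale R1 → (0, 1, -1)
  clear (0,1): R0 −= (-2)R1 → (1, 0, -4)

rank = 2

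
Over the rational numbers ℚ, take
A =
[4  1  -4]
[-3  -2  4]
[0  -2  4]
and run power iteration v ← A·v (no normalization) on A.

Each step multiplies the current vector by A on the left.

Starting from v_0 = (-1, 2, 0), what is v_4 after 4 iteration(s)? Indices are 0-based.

v_4 = (403, -266, -38)

v_0 = (-1, 2, 0).
v_1 = A·v_0 = (-2, -1, -4).
v_2 = A·v_1 = (7, -8, -14).
v_3 = A·v_2 = (76, -61, -40).
v_4 = A·v_3 = (403, -266, -38).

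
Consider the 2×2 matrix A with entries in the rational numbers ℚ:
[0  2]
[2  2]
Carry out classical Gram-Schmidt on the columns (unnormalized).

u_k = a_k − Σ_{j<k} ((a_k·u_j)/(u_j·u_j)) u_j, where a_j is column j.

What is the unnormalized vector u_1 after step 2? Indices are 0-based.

u_1 = (2, 0)

Step 1: u_0 = a_0 = (0, 2).
Step 2: u_1 = a_1 − (1)·u_0 = (2, 0).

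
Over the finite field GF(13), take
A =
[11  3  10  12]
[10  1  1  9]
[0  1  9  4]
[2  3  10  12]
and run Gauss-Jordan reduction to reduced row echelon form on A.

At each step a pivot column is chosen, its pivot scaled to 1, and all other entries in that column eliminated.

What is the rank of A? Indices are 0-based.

rank = 4

pivot(0,0)=11: scale R0 → (1, 5, 8, 7)
  clear (1,0): R1 −= (10)R0 → (0, 3, 12, 4)
  clear (3,0): R3 −= (2)R0 → (0, 6, 7, 11)
pivot(1,1)=3: scale R1 → (0, 1, 4, 10)
  clear (0,1): R0 −= (5)R1 → (1, 0, 1, 9)
  clear (2,1): R2 −= (1)R1 → (0, 0, 5, 7)
  clear (3,1): R3 −= (6)R1 → (0, 0, 9, 3)
pivot(2,2)=5: scale R2 → (0, 0, 1, 4)
  clear (0,2): R0 −= (1)R2 → (1, 0, 0, 5)
  clear (1,2): R1 −= (4)R2 → (0, 1, 0, 7)
  clear (3,2): R3 −= (9)R2 → (0, 0, 0, 6)
pivot(3,3)=6: scale R3 → (0, 0, 0, 1)
  clear (0,3): R0 −= (5)R3 → (1, 0, 0, 0)
  clear (1,3): R1 −= (7)R3 → (0, 1, 0, 0)
  clear (2,3): R2 −= (4)R3 → (0, 0, 1, 0)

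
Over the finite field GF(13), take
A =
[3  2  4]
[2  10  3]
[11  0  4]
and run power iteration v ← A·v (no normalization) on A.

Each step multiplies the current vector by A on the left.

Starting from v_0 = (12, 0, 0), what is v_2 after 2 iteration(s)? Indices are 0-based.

v_2 = (8, 6, 1)

v_0 = (12, 0, 0).
v_1 = A·v_0 = (10, 11, 2).
v_2 = A·v_1 = (8, 6, 1).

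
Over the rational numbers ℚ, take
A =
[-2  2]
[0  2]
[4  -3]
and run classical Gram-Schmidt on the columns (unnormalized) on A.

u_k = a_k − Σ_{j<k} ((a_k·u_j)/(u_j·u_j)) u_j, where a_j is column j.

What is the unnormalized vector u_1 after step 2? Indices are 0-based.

Step 1: u_0 = a_0 = (-2, 0, 4).
Step 2: u_1 = a_1 − (-4/5)·u_0 = (2/5, 2, 1/5).

u_1 = (2/5, 2, 1/5)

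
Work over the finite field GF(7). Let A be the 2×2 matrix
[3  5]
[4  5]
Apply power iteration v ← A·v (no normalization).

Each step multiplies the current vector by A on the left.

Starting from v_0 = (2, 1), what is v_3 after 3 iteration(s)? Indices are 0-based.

v_3 = (6, 6)

v_0 = (2, 1).
v_1 = A·v_0 = (4, 6).
v_2 = A·v_1 = (0, 4).
v_3 = A·v_2 = (6, 6).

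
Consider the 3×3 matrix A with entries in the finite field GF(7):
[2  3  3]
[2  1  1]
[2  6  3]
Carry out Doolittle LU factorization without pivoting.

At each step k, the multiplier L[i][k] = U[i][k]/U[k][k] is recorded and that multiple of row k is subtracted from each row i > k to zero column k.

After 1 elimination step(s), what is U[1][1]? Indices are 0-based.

U[1][1] = 5

[col 0] pivot 2
  R1 -= 1*R0 → (0, 5, 5)  (L[1][0] := 1)
  R2 -= 1*R0 → (0, 3, 0)  (L[2][0] := 1)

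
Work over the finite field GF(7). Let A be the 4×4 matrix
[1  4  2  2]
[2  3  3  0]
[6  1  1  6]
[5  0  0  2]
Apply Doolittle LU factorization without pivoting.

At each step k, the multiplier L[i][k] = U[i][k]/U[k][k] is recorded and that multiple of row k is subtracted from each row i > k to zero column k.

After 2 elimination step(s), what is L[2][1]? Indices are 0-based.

L[2][1] = 6

[col 0] pivot 1
  R1 -= 2*R0 → (0, 2, 6, 3)  (L[1][0] := 2)
  R2 -= 6*R0 → (0, 5, 3, 1)  (L[2][0] := 6)
  R3 -= 5*R0 → (0, 1, 4, 6)  (L[3][0] := 5)
[col 1] pivot 2
  R2 -= 6*R1 → (0, 0, 2, 4)  (L[2][1] := 6)
  R3 -= 4*R1 → (0, 0, 1, 1)  (L[3][1] := 4)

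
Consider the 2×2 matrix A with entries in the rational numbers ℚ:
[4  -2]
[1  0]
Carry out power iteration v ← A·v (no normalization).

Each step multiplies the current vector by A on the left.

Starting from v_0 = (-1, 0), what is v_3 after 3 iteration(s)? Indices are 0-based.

v_0 = (-1, 0).
v_1 = A·v_0 = (-4, -1).
v_2 = A·v_1 = (-14, -4).
v_3 = A·v_2 = (-48, -14).

v_3 = (-48, -14)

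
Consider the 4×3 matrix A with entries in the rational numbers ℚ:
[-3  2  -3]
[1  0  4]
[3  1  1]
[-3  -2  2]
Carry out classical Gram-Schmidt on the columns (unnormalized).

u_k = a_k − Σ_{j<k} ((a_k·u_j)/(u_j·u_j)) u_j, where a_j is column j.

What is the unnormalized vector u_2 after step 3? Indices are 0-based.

Step 1: u_0 = a_0 = (-3, 1, 3, -3).
Step 2: u_1 = a_1 − (3/28)·u_0 = (65/28, -3/28, 19/28, -47/28).
Step 3: u_2 = a_2 − (5/14)·u_0 − (-94/81)·u_1 = (62/81, 95/27, 58/81, 91/81).

u_2 = (62/81, 95/27, 58/81, 91/81)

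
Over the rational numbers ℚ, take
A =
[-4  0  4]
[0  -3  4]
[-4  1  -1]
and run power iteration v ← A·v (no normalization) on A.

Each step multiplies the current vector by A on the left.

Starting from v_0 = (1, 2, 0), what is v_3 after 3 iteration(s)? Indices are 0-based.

v_0 = (1, 2, 0).
v_1 = A·v_0 = (-4, -6, -2).
v_2 = A·v_1 = (8, 10, 12).
v_3 = A·v_2 = (16, 18, -34).

v_3 = (16, 18, -34)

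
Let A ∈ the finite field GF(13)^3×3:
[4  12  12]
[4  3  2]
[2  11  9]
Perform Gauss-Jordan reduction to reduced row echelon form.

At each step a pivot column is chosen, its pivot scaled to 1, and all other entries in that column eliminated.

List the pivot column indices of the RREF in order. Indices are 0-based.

pivot columns: 0, 1, 2

[1] R0 /= 4  ⇒  (1, 3, 3)
     R1 -= 4·R0  ⇒  (0, 4, 3)
     R2 -= 2·R0  ⇒  (0, 5, 3)
[2] R1 /= 4  ⇒  (0, 1, 4)
     R0 -= 3·R1  ⇒  (1, 0, 4)
     R2 -= 5·R1  ⇒  (0, 0, 9)
[3] R2 /= 9  ⇒  (0, 0, 1)
     R0 -= 4·R2  ⇒  (1, 0, 0)
     R1 -= 4·R2  ⇒  (0, 1, 0)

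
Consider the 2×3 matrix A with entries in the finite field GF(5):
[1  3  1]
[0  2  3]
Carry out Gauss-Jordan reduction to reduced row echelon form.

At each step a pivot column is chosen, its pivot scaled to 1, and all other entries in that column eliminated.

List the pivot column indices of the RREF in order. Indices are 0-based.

pivot(0,0)=1: scale R0 → (1, 3, 1)
pivot(1,1)=2: scale R1 → (0, 1, 4)
  clear (0,1): R0 −= (3)R1 → (1, 0, 4)

pivot columns: 0, 1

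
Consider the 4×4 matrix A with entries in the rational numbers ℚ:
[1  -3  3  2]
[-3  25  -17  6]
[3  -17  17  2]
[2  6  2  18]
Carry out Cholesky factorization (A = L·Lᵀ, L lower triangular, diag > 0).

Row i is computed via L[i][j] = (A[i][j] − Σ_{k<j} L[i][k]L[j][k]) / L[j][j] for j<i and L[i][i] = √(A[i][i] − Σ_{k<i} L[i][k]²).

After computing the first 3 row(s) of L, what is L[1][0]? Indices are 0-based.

Step 1: L[0][0] = √(1) = 1.
  L[1][0] = (-3) / L[0][0] = -3.
Step 2: L[1][1] = √(16) = 4.
  L[2][0] = (3) / L[0][0] = 3.
  L[2][1] = (-8) / L[1][1] = -2.
Step 3: L[2][2] = √(4) = 2.

L[1][0] = -3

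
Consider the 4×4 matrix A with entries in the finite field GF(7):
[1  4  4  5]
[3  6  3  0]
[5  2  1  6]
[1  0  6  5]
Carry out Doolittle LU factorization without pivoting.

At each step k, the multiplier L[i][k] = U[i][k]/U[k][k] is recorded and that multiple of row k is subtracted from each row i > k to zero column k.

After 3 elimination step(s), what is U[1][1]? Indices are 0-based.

U[1][1] = 1

k=0: U[0][0]=1
  eliminate (1,0): mult=3, new row 1: (0, 1, 5, 6); set L[1][0]=3
  eliminate (2,0): mult=5, new row 2: (0, 3, 2, 2); set L[2][0]=5
  eliminate (3,0): mult=1, new row 3: (0, 3, 2, 0); set L[3][0]=1
k=1: U[1][1]=1
  eliminate (2,1): mult=3, new row 2: (0, 0, 1, 5); set L[2][1]=3
  eliminate (3,1): mult=3, new row 3: (0, 0, 1, 3); set L[3][1]=3
k=2: U[2][2]=1
  eliminate (3,2): mult=1, new row 3: (0, 0, 0, 5); set L[3][2]=1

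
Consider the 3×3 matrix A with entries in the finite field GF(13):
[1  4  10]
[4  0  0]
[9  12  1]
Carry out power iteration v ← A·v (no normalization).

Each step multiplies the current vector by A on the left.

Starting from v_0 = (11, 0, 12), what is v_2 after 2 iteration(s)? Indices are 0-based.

v_0 = (11, 0, 12).
v_1 = A·v_0 = (1, 5, 7).
v_2 = A·v_1 = (0, 4, 11).

v_2 = (0, 4, 11)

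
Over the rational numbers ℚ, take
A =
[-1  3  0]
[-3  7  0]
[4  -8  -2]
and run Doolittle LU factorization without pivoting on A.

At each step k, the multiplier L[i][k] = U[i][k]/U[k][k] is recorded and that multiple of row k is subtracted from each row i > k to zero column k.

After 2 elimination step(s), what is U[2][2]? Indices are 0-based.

[col 0] pivot -1
  R1 -= 3*R0 → (0, -2, 0)  (L[1][0] := 3)
  R2 -= -4*R0 → (0, 4, -2)  (L[2][0] := -4)
[col 1] pivot -2
  R2 -= -2*R1 → (0, 0, -2)  (L[2][1] := -2)

U[2][2] = -2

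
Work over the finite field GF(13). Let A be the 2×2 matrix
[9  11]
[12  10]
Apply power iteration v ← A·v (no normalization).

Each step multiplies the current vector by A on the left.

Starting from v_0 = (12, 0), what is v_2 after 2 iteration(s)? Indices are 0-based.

v_2 = (8, 6)

v_0 = (12, 0).
v_1 = A·v_0 = (4, 1).
v_2 = A·v_1 = (8, 6).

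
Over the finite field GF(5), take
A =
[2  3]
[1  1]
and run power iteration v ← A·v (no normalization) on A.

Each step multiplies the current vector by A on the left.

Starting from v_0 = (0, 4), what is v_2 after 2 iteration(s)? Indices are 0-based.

v_0 = (0, 4).
v_1 = A·v_0 = (2, 4).
v_2 = A·v_1 = (1, 1).

v_2 = (1, 1)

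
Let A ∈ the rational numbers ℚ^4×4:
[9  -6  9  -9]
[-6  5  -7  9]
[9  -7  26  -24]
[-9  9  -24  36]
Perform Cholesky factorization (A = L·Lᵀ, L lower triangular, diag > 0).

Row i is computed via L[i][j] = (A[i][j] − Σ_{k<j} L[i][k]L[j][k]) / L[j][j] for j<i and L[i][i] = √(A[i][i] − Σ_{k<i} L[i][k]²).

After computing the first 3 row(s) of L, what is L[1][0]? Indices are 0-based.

Step 1: L[0][0] = √(9) = 3.
  L[1][0] = (-6) / L[0][0] = -2.
Step 2: L[1][1] = √(1) = 1.
  L[2][0] = (9) / L[0][0] = 3.
  L[2][1] = (-1) / L[1][1] = -1.
Step 3: L[2][2] = √(16) = 4.

L[1][0] = -2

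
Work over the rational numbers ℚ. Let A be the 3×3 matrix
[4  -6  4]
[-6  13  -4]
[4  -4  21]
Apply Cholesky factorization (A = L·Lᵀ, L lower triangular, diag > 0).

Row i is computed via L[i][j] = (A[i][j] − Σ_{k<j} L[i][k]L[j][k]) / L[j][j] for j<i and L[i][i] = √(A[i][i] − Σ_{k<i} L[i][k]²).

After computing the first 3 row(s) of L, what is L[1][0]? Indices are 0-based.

Step 1: L[0][0] = √(4) = 2.
  L[1][0] = (-6) / L[0][0] = -3.
Step 2: L[1][1] = √(4) = 2.
  L[2][0] = (4) / L[0][0] = 2.
  L[2][1] = (2) / L[1][1] = 1.
Step 3: L[2][2] = √(16) = 4.

L[1][0] = -3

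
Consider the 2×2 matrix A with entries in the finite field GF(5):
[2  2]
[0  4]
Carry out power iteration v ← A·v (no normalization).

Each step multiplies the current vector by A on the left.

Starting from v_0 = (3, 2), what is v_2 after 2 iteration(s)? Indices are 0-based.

v_2 = (1, 2)

v_0 = (3, 2).
v_1 = A·v_0 = (0, 3).
v_2 = A·v_1 = (1, 2).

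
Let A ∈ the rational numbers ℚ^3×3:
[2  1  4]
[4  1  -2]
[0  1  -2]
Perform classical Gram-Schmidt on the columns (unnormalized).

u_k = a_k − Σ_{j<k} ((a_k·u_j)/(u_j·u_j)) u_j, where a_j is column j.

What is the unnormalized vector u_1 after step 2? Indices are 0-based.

u_1 = (2/5, -1/5, 1)

Step 1: u_0 = a_0 = (2, 4, 0).
Step 2: u_1 = a_1 − (3/10)·u_0 = (2/5, -1/5, 1).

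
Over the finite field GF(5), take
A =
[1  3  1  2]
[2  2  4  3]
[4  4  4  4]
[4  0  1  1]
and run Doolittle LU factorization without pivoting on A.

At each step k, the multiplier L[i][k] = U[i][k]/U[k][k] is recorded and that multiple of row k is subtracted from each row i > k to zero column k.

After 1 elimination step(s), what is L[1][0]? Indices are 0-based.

k=0: U[0][0]=1
  eliminate (1,0): mult=2, new row 1: (0, 1, 2, 4); set L[1][0]=2
  eliminate (2,0): mult=4, new row 2: (0, 2, 0, 1); set L[2][0]=4
  eliminate (3,0): mult=4, new row 3: (0, 3, 2, 3); set L[3][0]=4

L[1][0] = 2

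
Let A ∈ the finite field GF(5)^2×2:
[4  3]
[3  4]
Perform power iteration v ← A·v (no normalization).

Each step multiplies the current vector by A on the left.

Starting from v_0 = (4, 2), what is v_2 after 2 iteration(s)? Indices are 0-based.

v_0 = (4, 2).
v_1 = A·v_0 = (2, 0).
v_2 = A·v_1 = (3, 1).

v_2 = (3, 1)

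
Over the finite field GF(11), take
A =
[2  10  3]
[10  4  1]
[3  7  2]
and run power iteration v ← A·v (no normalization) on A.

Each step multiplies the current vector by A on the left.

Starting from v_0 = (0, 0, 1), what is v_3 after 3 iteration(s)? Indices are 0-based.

v_3 = (2, 10, 6)

v_0 = (0, 0, 1).
v_1 = A·v_0 = (3, 1, 2).
v_2 = A·v_1 = (0, 3, 9).
v_3 = A·v_2 = (2, 10, 6).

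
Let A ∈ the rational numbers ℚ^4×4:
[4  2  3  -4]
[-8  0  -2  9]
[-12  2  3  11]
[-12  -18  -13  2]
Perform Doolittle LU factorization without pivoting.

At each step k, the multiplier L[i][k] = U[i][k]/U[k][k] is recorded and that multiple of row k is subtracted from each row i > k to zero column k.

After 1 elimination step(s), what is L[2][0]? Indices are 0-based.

L[2][0] = -3

Step 1: pivot at (0,0) is 4.
  row1 ← row1 − (-2)·row0  ⇒  L[1][0]=-2, U row1=(0, 4, 4, 1)
  row2 ← row2 − (-3)·row0  ⇒  L[2][0]=-3, U row2=(0, 8, 12, -1)
  row3 ← row3 − (-3)·row0  ⇒  L[3][0]=-3, U row3=(0, -12, -4, -10)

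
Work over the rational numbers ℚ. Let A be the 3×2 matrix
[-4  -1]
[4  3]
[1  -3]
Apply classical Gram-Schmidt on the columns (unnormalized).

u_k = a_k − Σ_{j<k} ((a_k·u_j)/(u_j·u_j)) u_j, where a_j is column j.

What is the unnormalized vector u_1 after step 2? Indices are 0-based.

u_1 = (19/33, 47/33, -112/33)

Step 1: u_0 = a_0 = (-4, 4, 1).
Step 2: u_1 = a_1 − (13/33)·u_0 = (19/33, 47/33, -112/33).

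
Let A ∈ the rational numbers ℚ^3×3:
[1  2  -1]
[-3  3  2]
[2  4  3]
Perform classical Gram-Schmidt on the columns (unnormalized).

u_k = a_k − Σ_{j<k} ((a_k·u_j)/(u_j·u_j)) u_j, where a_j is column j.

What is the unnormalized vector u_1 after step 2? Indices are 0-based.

Step 1: u_0 = a_0 = (1, -3, 2).
Step 2: u_1 = a_1 − (1/14)·u_0 = (27/14, 45/14, 27/7).

u_1 = (27/14, 45/14, 27/7)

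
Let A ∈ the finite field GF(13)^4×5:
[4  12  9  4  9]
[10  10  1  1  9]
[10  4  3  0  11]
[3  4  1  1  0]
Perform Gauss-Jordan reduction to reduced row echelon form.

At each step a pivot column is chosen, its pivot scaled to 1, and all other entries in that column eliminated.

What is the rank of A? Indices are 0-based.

pivot(0,0)=4: scale R0 → (1, 3, 12, 1, 12)
  clear (1,0): R1 −= (10)R0 → (0, 6, 11, 4, 6)
  clear (2,0): R2 −= (10)R0 → (0, 0, 0, 3, 8)
  clear (3,0): R3 −= (3)R0 → (0, 8, 4, 11, 3)
pivot(1,1)=6: scale R1 → (0, 1, 4, 5, 1)
  clear (0,1): R0 −= (3)R1 → (1, 0, 0, 12, 9)
  clear (3,1): R3 −= (8)R1 → (0, 0, 11, 10, 8)
pivot(2,2): swap R2↔R3
pivot(2,2)=11: scale R2 → (0, 0, 1, 8, 9)
  clear (1,2): R1 −= (4)R2 → (0, 1, 0, 12, 4)
pivot(3,3)=3: scale R3 → (0, 0, 0, 1, 7)
  clear (0,3): R0 −= (12)R3 → (1, 0, 0, 0, 3)
  clear (1,3): R1 −= (12)R3 → (0, 1, 0, 0, 11)
  clear (2,3): R2 −= (8)R3 → (0, 0, 1, 0, 5)

rank = 4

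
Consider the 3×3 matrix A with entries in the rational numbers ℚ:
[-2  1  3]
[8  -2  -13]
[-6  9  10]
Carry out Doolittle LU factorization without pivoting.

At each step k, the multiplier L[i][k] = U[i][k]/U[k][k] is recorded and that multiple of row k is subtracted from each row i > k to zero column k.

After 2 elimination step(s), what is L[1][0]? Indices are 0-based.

k=0: U[0][0]=-2
  eliminate (1,0): mult=-4, new row 1: (0, 2, -1); set L[1][0]=-4
  eliminate (2,0): mult=3, new row 2: (0, 6, 1); set L[2][0]=3
k=1: U[1][1]=2
  eliminate (2,1): mult=3, new row 2: (0, 0, 4); set L[2][1]=3

L[1][0] = -4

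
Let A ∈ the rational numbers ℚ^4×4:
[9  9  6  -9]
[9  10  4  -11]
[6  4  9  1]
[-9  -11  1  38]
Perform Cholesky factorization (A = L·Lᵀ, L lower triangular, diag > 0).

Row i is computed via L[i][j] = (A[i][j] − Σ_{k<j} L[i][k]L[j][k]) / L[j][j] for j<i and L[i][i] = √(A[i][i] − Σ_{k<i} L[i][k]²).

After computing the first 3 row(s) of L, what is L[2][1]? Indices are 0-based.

L[2][1] = -2

Step 1: L[0][0] = √(9) = 3.
  L[1][0] = (9) / L[0][0] = 3.
Step 2: L[1][1] = √(1) = 1.
  L[2][0] = (6) / L[0][0] = 2.
  L[2][1] = (-2) / L[1][1] = -2.
Step 3: L[2][2] = √(1) = 1.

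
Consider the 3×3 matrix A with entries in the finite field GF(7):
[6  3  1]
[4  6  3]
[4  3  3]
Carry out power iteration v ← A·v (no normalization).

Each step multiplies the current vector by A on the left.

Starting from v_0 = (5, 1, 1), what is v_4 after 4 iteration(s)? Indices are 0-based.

v_4 = (4, 4, 3)

v_0 = (5, 1, 1).
v_1 = A·v_0 = (6, 1, 5).
v_2 = A·v_1 = (2, 3, 0).
v_3 = A·v_2 = (0, 5, 3).
v_4 = A·v_3 = (4, 4, 3).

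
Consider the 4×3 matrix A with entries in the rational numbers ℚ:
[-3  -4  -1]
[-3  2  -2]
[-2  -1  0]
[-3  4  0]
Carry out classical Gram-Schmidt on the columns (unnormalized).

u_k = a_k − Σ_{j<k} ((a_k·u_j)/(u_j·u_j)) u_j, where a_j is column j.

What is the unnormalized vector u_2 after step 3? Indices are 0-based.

u_2 = (4/377, -445/377, 18/29, 285/377)

Step 1: u_0 = a_0 = (-3, -3, -2, -3).
Step 2: u_1 = a_1 − (-4/31)·u_0 = (-136/31, 50/31, -39/31, 112/31).
Step 3: u_2 = a_2 − (9/31)·u_0 − (12/377)·u_1 = (4/377, -445/377, 18/29, 285/377).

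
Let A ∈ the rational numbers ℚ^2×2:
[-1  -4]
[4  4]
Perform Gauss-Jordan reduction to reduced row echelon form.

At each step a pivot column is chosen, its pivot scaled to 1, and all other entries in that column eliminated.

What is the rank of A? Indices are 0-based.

rank = 2

pivot(0,0)=-1: scale R0 → (1, 4)
  clear (1,0): R1 −= (4)R0 → (0, -12)
pivot(1,1)=-12: scale R1 → (0, 1)
  clear (0,1): R0 −= (4)R1 → (1, 0)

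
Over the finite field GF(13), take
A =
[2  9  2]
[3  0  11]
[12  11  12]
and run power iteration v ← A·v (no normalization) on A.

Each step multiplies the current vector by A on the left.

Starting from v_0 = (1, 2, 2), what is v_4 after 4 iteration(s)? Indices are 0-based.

v_4 = (11, 3, 10)

v_0 = (1, 2, 2).
v_1 = A·v_0 = (11, 12, 6).
v_2 = A·v_1 = (12, 8, 11).
v_3 = A·v_2 = (1, 1, 0).
v_4 = A·v_3 = (11, 3, 10).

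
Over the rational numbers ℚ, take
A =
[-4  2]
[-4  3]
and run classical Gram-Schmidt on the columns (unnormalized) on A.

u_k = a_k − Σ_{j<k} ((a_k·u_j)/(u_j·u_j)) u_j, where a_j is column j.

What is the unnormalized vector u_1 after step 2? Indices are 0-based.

Step 1: u_0 = a_0 = (-4, -4).
Step 2: u_1 = a_1 − (-5/8)·u_0 = (-1/2, 1/2).

u_1 = (-1/2, 1/2)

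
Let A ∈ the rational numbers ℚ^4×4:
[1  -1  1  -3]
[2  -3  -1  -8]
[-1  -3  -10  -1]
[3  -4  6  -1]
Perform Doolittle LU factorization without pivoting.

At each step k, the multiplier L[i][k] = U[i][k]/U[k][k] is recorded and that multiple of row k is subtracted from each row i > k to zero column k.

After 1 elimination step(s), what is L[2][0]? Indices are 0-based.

[col 0] pivot 1
  R1 -= 2*R0 → (0, -1, -3, -2)  (L[1][0] := 2)
  R2 -= -1*R0 → (0, -4, -9, -4)  (L[2][0] := -1)
  R3 -= 3*R0 → (0, -1, 3, 8)  (L[3][0] := 3)

L[2][0] = -1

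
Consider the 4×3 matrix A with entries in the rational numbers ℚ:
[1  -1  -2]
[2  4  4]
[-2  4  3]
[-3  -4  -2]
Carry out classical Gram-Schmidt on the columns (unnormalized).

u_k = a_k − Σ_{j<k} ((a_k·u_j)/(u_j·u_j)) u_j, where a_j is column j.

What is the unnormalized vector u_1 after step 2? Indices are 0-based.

Step 1: u_0 = a_0 = (1, 2, -2, -3).
Step 2: u_1 = a_1 − (11/18)·u_0 = (-29/18, 25/9, 47/9, -13/6).

u_1 = (-29/18, 25/9, 47/9, -13/6)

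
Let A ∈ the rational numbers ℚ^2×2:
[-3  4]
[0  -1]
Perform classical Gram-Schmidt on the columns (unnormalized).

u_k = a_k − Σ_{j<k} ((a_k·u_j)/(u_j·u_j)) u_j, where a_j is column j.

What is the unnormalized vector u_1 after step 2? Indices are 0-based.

u_1 = (0, -1)

Step 1: u_0 = a_0 = (-3, 0).
Step 2: u_1 = a_1 − (-4/3)·u_0 = (0, -1).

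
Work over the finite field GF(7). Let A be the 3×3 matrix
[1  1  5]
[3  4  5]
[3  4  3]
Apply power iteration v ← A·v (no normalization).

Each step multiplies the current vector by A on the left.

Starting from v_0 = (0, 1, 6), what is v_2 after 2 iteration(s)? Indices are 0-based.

v_2 = (0, 3, 1)

v_0 = (0, 1, 6).
v_1 = A·v_0 = (3, 6, 1).
v_2 = A·v_1 = (0, 3, 1).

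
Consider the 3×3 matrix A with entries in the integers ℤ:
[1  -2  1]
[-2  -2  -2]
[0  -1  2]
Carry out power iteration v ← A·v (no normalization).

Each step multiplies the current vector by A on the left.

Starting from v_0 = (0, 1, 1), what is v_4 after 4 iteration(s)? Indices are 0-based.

v_4 = (90, 84, 52)

v_0 = (0, 1, 1).
v_1 = A·v_0 = (-1, -4, 1).
v_2 = A·v_1 = (8, 8, 6).
v_3 = A·v_2 = (-2, -44, 4).
v_4 = A·v_3 = (90, 84, 52).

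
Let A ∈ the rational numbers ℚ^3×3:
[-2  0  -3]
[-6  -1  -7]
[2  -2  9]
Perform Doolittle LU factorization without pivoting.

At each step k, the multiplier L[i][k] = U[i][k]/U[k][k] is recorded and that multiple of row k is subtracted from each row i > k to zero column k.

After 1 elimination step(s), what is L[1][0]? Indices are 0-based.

k=0: U[0][0]=-2
  eliminate (1,0): mult=3, new row 1: (0, -1, 2); set L[1][0]=3
  eliminate (2,0): mult=-1, new row 2: (0, -2, 6); set L[2][0]=-1

L[1][0] = 3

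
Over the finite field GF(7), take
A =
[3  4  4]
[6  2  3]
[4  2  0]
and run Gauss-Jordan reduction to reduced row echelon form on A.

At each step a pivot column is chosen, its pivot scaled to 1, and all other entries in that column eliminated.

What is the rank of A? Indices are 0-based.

step 1: normalize row 0 (÷3) = (1, 6, 6)
  row 1: subtract 6×row0 = (0, 1, 2)
  row 2: subtract 4×row0 = (0, 6, 4)
step 2: normalize row 1 (÷1) = (0, 1, 2)
  row 0: subtract 6×row1 = (1, 0, 1)
  row 2: subtract 6×row1 = (0, 0, 6)
step 3: normalize row 2 (÷6) = (0, 0, 1)
  row 0: subtract 1×row2 = (1, 0, 0)
  row 1: subtract 2×row2 = (0, 1, 0)

rank = 3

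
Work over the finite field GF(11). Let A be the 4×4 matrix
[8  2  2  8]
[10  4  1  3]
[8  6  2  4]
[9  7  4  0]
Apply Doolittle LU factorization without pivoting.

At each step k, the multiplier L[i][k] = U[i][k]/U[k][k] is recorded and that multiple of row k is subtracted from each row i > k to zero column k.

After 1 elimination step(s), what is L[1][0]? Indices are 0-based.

[col 0] pivot 8
  R1 -= 4*R0 → (0, 7, 4, 4)  (L[1][0] := 4)
  R2 -= 1*R0 → (0, 4, 0, 7)  (L[2][0] := 1)
  R3 -= 8*R0 → (0, 2, 10, 2)  (L[3][0] := 8)

L[1][0] = 4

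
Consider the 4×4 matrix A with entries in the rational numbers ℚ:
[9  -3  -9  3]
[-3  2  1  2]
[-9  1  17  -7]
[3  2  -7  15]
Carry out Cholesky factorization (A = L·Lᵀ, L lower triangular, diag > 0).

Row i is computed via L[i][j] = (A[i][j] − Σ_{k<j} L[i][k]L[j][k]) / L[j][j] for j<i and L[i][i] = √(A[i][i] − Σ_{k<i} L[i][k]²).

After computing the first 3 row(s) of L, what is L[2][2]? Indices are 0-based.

Step 1: L[0][0] = √(9) = 3.
  L[1][0] = (-3) / L[0][0] = -1.
Step 2: L[1][1] = √(1) = 1.
  L[2][0] = (-9) / L[0][0] = -3.
  L[2][1] = (-2) / L[1][1] = -2.
Step 3: L[2][2] = √(4) = 2.

L[2][2] = 2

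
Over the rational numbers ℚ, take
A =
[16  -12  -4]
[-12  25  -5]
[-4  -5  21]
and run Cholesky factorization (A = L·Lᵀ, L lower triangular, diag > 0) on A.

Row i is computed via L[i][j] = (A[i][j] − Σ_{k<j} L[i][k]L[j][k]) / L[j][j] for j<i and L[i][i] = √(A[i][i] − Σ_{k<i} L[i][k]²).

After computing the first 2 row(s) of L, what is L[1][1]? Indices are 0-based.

Step 1: L[0][0] = √(16) = 4.
  L[1][0] = (-12) / L[0][0] = -3.
Step 2: L[1][1] = √(16) = 4.

L[1][1] = 4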